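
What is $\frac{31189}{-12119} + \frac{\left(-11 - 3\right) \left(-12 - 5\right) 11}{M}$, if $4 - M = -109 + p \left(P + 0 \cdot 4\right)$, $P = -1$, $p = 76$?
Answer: $\frac{3690403}{327213} \approx 11.278$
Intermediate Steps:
$M = 189$ ($M = 4 - \left(-109 + 76 \left(-1 + 0 \cdot 4\right)\right) = 4 - \left(-109 + 76 \left(-1 + 0\right)\right) = 4 - \left(-109 + 76 \left(-1\right)\right) = 4 - \left(-109 - 76\right) = 4 - -185 = 4 + 185 = 189$)
$\frac{31189}{-12119} + \frac{\left(-11 - 3\right) \left(-12 - 5\right) 11}{M} = \frac{31189}{-12119} + \frac{\left(-11 - 3\right) \left(-12 - 5\right) 11}{189} = 31189 \left(- \frac{1}{12119}\right) + \left(-11 - 3\right) \left(-17\right) 11 \cdot \frac{1}{189} = - \frac{31189}{12119} + \left(-14\right) \left(-17\right) 11 \cdot \frac{1}{189} = - \frac{31189}{12119} + 238 \cdot 11 \cdot \frac{1}{189} = - \frac{31189}{12119} + 2618 \cdot \frac{1}{189} = - \frac{31189}{12119} + \frac{374}{27} = \frac{3690403}{327213}$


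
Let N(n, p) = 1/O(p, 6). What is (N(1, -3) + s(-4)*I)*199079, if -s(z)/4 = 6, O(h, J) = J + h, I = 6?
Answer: -85803049/3 ≈ -2.8601e+7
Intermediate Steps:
s(z) = -24 (s(z) = -4*6 = -24)
N(n, p) = 1/(6 + p)
(N(1, -3) + s(-4)*I)*199079 = (1/(6 - 3) - 24*6)*199079 = (1/3 - 144)*199079 = (⅓ - 144)*199079 = -431/3*199079 = -85803049/3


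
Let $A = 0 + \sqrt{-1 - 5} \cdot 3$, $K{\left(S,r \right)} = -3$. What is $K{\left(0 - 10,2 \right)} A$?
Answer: $- 9 i \sqrt{6} \approx - 22.045 i$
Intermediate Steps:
$A = 3 i \sqrt{6}$ ($A = 0 + \sqrt{-6} \cdot 3 = 0 + i \sqrt{6} \cdot 3 = 0 + 3 i \sqrt{6} = 3 i \sqrt{6} \approx 7.3485 i$)
$K{\left(0 - 10,2 \right)} A = - 3 \cdot 3 i \sqrt{6} = - 9 i \sqrt{6}$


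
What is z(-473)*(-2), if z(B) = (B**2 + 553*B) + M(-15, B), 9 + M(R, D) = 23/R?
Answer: 1135516/15 ≈ 75701.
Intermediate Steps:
M(R, D) = -9 + 23/R
z(B) = -158/15 + B**2 + 553*B (z(B) = (B**2 + 553*B) + (-9 + 23/(-15)) = (B**2 + 553*B) + (-9 + 23*(-1/15)) = (B**2 + 553*B) + (-9 - 23/15) = (B**2 + 553*B) - 158/15 = -158/15 + B**2 + 553*B)
z(-473)*(-2) = (-158/15 + (-473)**2 + 553*(-473))*(-2) = (-158/15 + 223729 - 261569)*(-2) = -567758/15*(-2) = 1135516/15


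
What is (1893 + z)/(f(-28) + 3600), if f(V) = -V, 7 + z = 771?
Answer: 2657/3628 ≈ 0.73236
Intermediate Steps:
z = 764 (z = -7 + 771 = 764)
(1893 + z)/(f(-28) + 3600) = (1893 + 764)/(-1*(-28) + 3600) = 2657/(28 + 3600) = 2657/3628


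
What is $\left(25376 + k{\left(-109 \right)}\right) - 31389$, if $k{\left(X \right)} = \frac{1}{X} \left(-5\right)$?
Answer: $- \frac{655412}{109} \approx -6013.0$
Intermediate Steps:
$k{\left(X \right)} = - \frac{5}{X}$
$\left(25376 + k{\left(-109 \right)}\right) - 31389 = \left(25376 - \frac{5}{-109}\right) - 31389 = \left(25376 - - \frac{5}{109}\right) - 31389 = \left(25376 + \frac{5}{109}\right) - 31389 = \frac{2765989}{109} - 31389 = - \frac{655412}{109}$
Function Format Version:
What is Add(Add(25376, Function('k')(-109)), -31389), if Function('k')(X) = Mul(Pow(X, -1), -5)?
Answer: Rational(-655412, 109) ≈ -6013.0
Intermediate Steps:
Function('k')(X) = Mul(-5, Pow(X, -1))
Add(Add(25376, Function('k')(-109)), -31389) = Add(Add(25376, Mul(-5, Pow(-109, -1))), -31389) = Add(Add(25376, Mul(-5, Rational(-1, 109))), -31389) = Add(Add(25376, Rational(5, 109)), -31389) = Add(Rational(2765989, 109), -31389) = Rational(-655412, 109)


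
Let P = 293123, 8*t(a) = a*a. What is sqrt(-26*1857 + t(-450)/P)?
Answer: I*sqrt(16593739195113762)/586246 ≈ 219.73*I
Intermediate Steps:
t(a) = a**2/8 (t(a) = (a*a)/8 = a**2/8)
sqrt(-26*1857 + t(-450)/P) = sqrt(-26*1857 + ((1/8)*(-450)**2)/293123) = sqrt(-48282 + ((1/8)*202500)*(1/293123)) = sqrt(-48282 + (50625/2)*(1/293123)) = sqrt(-48282 + 50625/586246) = sqrt(-28305078747/586246) = I*sqrt(16593739195113762)/586246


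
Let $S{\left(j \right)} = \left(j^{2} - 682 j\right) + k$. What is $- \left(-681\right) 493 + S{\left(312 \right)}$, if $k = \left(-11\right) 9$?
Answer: $220194$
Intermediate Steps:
$k = -99$
$S{\left(j \right)} = -99 + j^{2} - 682 j$ ($S{\left(j \right)} = \left(j^{2} - 682 j\right) - 99 = -99 + j^{2} - 682 j$)
$- \left(-681\right) 493 + S{\left(312 \right)} = - \left(-681\right) 493 - \left(212883 - 97344\right) = \left(-1\right) \left(-335733\right) - 115539 = 335733 - 115539 = 220194$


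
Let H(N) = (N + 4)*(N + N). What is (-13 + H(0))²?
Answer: 169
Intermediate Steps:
H(N) = 2*N*(4 + N) (H(N) = (4 + N)*(2*N) = 2*N*(4 + N))
(-13 + H(0))² = (-13 + 2*0*(4 + 0))² = (-13 + 2*0*4)² = (-13 + 0)² = (-13)² = 169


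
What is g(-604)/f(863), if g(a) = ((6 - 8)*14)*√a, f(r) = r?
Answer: -56*I*√151/863 ≈ -0.79738*I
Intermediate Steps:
g(a) = -28*√a (g(a) = (-2*14)*√a = -28*√a)
g(-604)/f(863) = -56*I*√151/863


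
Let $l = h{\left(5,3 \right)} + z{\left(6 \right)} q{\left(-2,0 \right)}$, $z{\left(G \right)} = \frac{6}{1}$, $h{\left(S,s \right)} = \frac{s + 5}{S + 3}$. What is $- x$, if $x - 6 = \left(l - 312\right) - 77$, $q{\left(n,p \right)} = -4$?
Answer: $406$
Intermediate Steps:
$h{\left(S,s \right)} = \frac{5 + s}{3 + S}$
$z{\left(G \right)} = 6$ ($z{\left(G \right)} = 6 \cdot 1 = 6$)
$l = -23$ ($l = \frac{5 + 3}{3 + 5} + 6 \left(-4\right) = \frac{1}{8} \cdot 8 - 24 = 1 - 24 = -23$)
$x = -406$ ($x = 6 - 412 = -406$)
$- x = \left(-1\right) \left(-406\right) = 406$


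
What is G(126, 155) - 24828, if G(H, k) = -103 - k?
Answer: -25086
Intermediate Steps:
G(126, 155) - 24828 = (-103 - 1*155) - 24828 = (-103 - 155) - 24828 = -258 - 24828 = -25086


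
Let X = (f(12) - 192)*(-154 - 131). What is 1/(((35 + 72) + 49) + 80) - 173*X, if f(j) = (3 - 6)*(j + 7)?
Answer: -2897359019/236 ≈ -1.2277e+7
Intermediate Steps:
f(j) = -21 - 3*j (f(j) = -3*(7 + j) = -21 - 3*j)
X = 70965 (X = ((-21 - 3*12) - 192)*(-154 - 131) = ((-21 - 36) - 192)*(-285) = (-57 - 192)*(-285) = -249*(-285) = 70965)
1/(((35 + 72) + 49) + 80) - 173*X = 1/(((35 + 72) + 49) + 80) - 173*70965 = 1/((107 + 49) + 80) - 12276945 = 1/(156 + 80) - 12276945 = 1/236 - 12276945 = -2897359019/236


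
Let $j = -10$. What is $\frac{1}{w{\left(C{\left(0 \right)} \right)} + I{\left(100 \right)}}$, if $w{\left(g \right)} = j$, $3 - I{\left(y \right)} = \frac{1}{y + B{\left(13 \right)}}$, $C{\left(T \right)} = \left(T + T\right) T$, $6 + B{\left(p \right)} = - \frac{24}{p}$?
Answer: $- \frac{1198}{8399} \approx -0.14264$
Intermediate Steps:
$B{\left(p \right)} = -6 - \frac{24}{p}$
$C{\left(T \right)} = 2 T^{2}$ ($C{\left(T \right)} = 2 T T = 2 T^{2}$)
$I{\left(y \right)} = 3 - \frac{1}{- \frac{102}{13} + y}$ ($I{\left(y \right)} = 3 - \frac{1}{y - \left(6 + \frac{24}{13}\right)} = 3 - \frac{1}{y - \frac{102}{13}} = 3 - \frac{1}{- \frac{102}{13} + y}$)
$w{\left(g \right)} = -10$
$\frac{1}{w{\left(C{\left(0 \right)} \right)} + I{\left(100 \right)}} = \frac{1}{-10 + \frac{319 - 3900}{102 - 1300}} = \frac{1}{-10 + \frac{1}{-1198} \left(-3581\right)} = \frac{1}{-10 - - \frac{3581}{1198}} = \frac{1}{-10 + \frac{3581}{1198}} = \frac{1}{- \frac{8399}{1198}} = - \frac{1198}{8399}$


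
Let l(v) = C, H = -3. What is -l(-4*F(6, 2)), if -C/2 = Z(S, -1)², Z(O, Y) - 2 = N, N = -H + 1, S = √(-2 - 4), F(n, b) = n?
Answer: 72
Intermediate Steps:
S = I*√6 (S = √(-6) = I*√6 ≈ 2.4495*I)
N = 4 (N = -1*(-3) + 1 = 3 + 1 = 4)
Z(O, Y) = 6 (Z(O, Y) = 2 + 4 = 6)
C = -72 (C = -2*6² = -2*36 = -72)
l(v) = -72
-l(-4*F(6, 2)) = -1*(-72) = 72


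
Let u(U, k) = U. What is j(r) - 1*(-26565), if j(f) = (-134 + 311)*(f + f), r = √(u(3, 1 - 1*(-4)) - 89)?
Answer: 26565 + 354*I*√86 ≈ 26565.0 + 3282.9*I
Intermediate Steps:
r = I*√86 (r = √(3 - 89) = √(-86) = I*√86 ≈ 9.2736*I)
j(f) = 354*f (j(f) = 177*(2*f) = 354*f)
j(r) - 1*(-26565) = 354*(I*√86) - 1*(-26565) = 354*I*√86 + 26565 = 26565 + 354*I*√86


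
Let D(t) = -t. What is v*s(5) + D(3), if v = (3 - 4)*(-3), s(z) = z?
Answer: 12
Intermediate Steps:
v = 3 (v = -1*(-3) = 3)
v*s(5) + D(3) = 3*5 - 1*3 = 15 - 3 = 12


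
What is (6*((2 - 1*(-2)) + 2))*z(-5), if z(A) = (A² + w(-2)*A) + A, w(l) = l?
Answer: 1080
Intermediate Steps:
z(A) = A² - A (z(A) = (A² - 2*A) + A = A² - A)
(6*((2 - 1*(-2)) + 2))*z(-5) = (6*((2 - 1*(-2)) + 2))*(-5*(-1 - 5)) = (6*((2 + 2) + 2))*(-5*(-6)) = (6*(4 + 2))*30 = (6*6)*30 = 36*30 = 1080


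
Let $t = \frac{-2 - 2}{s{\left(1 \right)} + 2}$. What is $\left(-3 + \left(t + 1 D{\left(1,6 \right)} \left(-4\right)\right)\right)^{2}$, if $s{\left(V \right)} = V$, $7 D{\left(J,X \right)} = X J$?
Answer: $\frac{26569}{441} \approx 60.247$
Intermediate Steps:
$D{\left(J,X \right)} = \frac{J X}{7}$ ($D{\left(J,X \right)} = \frac{X J}{7} = \frac{J X}{7}$)
$t = - \frac{4}{3}$ ($t = \frac{-2 - 2}{1 + 2} = - \frac{4}{3} \approx -1.3333$)
$\left(-3 + \left(t + 1 D{\left(1,6 \right)} \left(-4\right)\right)\right)^{2} = \left(-3 + \left(- \frac{4}{3} + 1 \cdot \frac{1}{7} \cdot 1 \cdot 6 \left(-4\right)\right)\right)^{2} = \left(-3 + \left(- \frac{4}{3} + 1 \cdot \frac{6}{7} \left(-4\right)\right)\right)^{2} = \left(-3 + \left(- \frac{4}{3} + 1 \left(- \frac{24}{7}\right)\right)\right)^{2} = \left(-3 - \frac{100}{21}\right)^{2} = \left(- \frac{163}{21}\right)^{2} = \frac{26569}{441}$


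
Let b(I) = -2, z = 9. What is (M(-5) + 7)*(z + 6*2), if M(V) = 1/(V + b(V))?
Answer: 144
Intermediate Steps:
M(V) = 1/(-2 + V) (M(V) = 1/(V - 2) = 1/(-2 + V))
(M(-5) + 7)*(z + 6*2) = (1/(-2 - 5) + 7)*(9 + 6*2) = (1/(-7) + 7)*(9 + 12) = (-1/7 + 7)*21 = (48/7)*21 = 144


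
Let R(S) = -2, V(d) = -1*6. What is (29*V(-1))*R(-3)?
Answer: 348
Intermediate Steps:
V(d) = -6
(29*V(-1))*R(-3) = (29*(-6))*(-2) = -174*(-2) = 348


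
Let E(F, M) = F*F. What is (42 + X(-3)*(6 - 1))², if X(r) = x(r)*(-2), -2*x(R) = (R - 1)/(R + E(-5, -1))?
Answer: 204304/121 ≈ 1688.5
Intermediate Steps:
E(F, M) = F²
x(R) = -(-1 + R)/(2*(25 + R)) (x(R) = -(R - 1)/(2*(R + (-5)²)) = -(-1 + R)/(2*(R + 25)) = -(-1 + R)/(2*(25 + R)))
X(r) = -(1 - r)/(25 + r) (X(r) = ((1 - r)/(2*(25 + r)))*(-2) = -(1 - r)/(25 + r))
(42 + X(-3)*(6 - 1))² = (42 + ((-1 - 3)/(25 - 3))*(6 - 1))² = (42 + (-4/22)*5)² = (42 + ((1/22)*(-4))*5)² = (42 - 2/11*5)² = (42 - 10/11)² = (452/11)² = 204304/121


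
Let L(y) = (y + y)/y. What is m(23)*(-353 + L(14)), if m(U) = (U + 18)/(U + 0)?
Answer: -14391/23 ≈ -625.70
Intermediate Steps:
L(y) = 2 (L(y) = (2*y)/y = 2)
m(U) = (18 + U)/U
m(23)*(-353 + L(14)) = ((18 + 23)/23)*(-353 + 2) = ((1/23)*41)*(-351) = (41/23)*(-351) = -14391/23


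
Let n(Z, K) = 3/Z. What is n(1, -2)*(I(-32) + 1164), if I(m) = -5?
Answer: 3477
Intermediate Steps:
n(1, -2)*(I(-32) + 1164) = (3/1)*(-5 + 1164) = (3*1)*1159 = 3*1159 = 3477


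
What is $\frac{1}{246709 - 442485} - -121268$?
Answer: $\frac{23741363967}{195776} \approx 1.2127 \cdot 10^{5}$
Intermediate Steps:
$\frac{1}{246709 - 442485} - -121268 = \frac{1}{-195776} + 121268 = - \frac{1}{195776} + 121268 = \frac{23741363967}{195776}$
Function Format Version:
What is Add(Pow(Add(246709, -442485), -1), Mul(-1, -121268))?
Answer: Rational(23741363967, 195776) ≈ 1.2127e+5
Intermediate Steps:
Add(Pow(Add(246709, -442485), -1), Mul(-1, -121268)) = Add(Pow(-195776, -1), 121268) = Add(Rational(-1, 195776), 121268) = Rational(23741363967, 195776)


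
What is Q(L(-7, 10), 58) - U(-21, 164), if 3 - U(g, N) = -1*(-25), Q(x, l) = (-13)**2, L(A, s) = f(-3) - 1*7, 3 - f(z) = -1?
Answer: 191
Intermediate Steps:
f(z) = 4 (f(z) = 3 - 1*(-1) = 3 + 1 = 4)
L(A, s) = -3 (L(A, s) = 4 - 1*7 = 4 - 7 = -3)
Q(x, l) = 169
U(g, N) = -22 (U(g, N) = 3 - (-1)*(-25) = 3 - 1*25 = 3 - 25 = -22)
Q(L(-7, 10), 58) - U(-21, 164) = 169 - 1*(-22) = 169 + 22 = 191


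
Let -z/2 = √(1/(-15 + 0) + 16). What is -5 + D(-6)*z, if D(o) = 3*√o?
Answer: -5 - 6*I*√2390/5 ≈ -5.0 - 58.665*I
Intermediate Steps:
z = -2*√3585/15 (z = -2*√(1/(-15 + 0) + 16) = -2*√(1/(-15) + 16) = -2*√(-1/15 + 16) = -2*√3585/15 ≈ -7.9833)
-5 + D(-6)*z = -5 + (3*√(-6))*(-2*√3585/15) = -5 + (3*(I*√6))*(-2*√3585/15) = -5 + (3*I*√6)*(-2*√3585/15) = -5 - 6*I*√2390/5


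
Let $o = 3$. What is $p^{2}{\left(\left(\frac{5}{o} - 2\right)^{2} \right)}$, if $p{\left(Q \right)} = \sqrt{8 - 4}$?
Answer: $4$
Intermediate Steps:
$p{\left(Q \right)} = 2$ ($p{\left(Q \right)} = \sqrt{4} = 2$)
$p^{2}{\left(\left(\frac{5}{o} - 2\right)^{2} \right)} = 2^{2} = 4$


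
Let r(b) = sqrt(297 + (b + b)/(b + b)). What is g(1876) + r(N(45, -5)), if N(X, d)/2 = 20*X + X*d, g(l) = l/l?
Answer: 1 + sqrt(298) ≈ 18.263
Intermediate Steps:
g(l) = 1
N(X, d) = 40*X + 2*X*d (N(X, d) = 2*(20*X + X*d) = 40*X + 2*X*d)
r(b) = sqrt(298) (r(b) = sqrt(297 + (2*b)/((2*b))) = sqrt(297 + (2*b)*(1/(2*b))) = sqrt(297 + 1) = sqrt(298))
g(1876) + r(N(45, -5)) = 1 + sqrt(298)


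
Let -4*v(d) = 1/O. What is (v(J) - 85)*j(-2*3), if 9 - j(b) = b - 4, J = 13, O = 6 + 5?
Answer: -71079/44 ≈ -1615.4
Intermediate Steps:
O = 11
j(b) = 13 - b (j(b) = 9 - (b - 4) = 9 - (-4 + b) = 9 + (4 - b) = 13 - b)
v(d) = -1/44 (v(d) = -¼/11 = -¼*1/11 = -1/44)
(v(J) - 85)*j(-2*3) = (-1/44 - 85)*(13 - (-2)*3) = -3741*(13 - 1*(-6))/44 = -3741*(13 + 6)/44 = -3741/44*19 = -71079/44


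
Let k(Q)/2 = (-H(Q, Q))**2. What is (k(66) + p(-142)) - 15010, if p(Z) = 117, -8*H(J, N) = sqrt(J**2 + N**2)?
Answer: -58483/4 ≈ -14621.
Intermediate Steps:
H(J, N) = -sqrt(J**2 + N**2)/8
k(Q) = Q**2/16 (k(Q) = 2*(-(-1)*sqrt(Q**2 + Q**2)/8)**2 = 2*(-(-1)*sqrt(2*Q**2)/8)**2 = 2*(-(-1)*sqrt(2)*sqrt(Q**2)/8)**2 = 2*(sqrt(2)*sqrt(Q**2)/8)**2 = 2*(Q**2/32) = Q**2/16)
(k(66) + p(-142)) - 15010 = ((1/16)*66**2 + 117) - 15010 = ((1/16)*4356 + 117) - 15010 = (1089/4 + 117) - 15010 = 1557/4 - 15010 = -58483/4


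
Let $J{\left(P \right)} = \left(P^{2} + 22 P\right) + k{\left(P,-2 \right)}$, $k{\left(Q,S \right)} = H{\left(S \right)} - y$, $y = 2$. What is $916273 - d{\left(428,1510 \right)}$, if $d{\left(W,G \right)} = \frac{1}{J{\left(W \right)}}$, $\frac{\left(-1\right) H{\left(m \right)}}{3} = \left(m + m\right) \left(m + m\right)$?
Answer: $\frac{176428366149}{192550} \approx 9.1627 \cdot 10^{5}$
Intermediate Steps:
$H{\left(m \right)} = - 12 m^{2}$ ($H{\left(m \right)} = - 3 \left(m + m\right) \left(m + m\right) = - 3 \cdot 2 m 2 m = - 3 \cdot 4 m^{2} = - 12 m^{2}$)
$k{\left(Q,S \right)} = -2 - 12 S^{2}$ ($k{\left(Q,S \right)} = - 12 S^{2} - 2 = -2 - 12 S^{2}$)
$J{\left(P \right)} = -50 + P^{2} + 22 P$ ($J{\left(P \right)} = \left(P^{2} + 22 P\right) - \left(2 + 12 \left(-2\right)^{2}\right) = \left(P^{2} + 22 P\right) - 50 = -50 + P^{2} + 22 P$)
$d{\left(W,G \right)} = \frac{1}{-50 + W^{2} + 22 W}$
$916273 - d{\left(428,1510 \right)} = 916273 - \frac{1}{-50 + 428^{2} + 22 \cdot 428} = 916273 - \frac{1}{-50 + 183184 + 9416} = 916273 - \frac{1}{192550} = \frac{176428366149}{192550}$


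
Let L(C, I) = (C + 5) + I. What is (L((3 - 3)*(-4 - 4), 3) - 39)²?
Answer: 961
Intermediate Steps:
L(C, I) = 5 + C + I (L(C, I) = (5 + C) + I = 5 + C + I)
(L((3 - 3)*(-4 - 4), 3) - 39)² = ((5 + (3 - 3)*(-4 - 4) + 3) - 39)² = ((5 + 0*(-8) + 3) - 39)² = ((5 + 0 + 3) - 39)² = (8 - 39)² = (-31)² = 961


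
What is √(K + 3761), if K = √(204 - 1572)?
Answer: √(3761 + 6*I*√38) ≈ 61.328 + 0.3015*I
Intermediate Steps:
K = 6*I*√38 (K = √(-1368) = 6*I*√38 ≈ 36.987*I)
√(K + 3761) = √(6*I*√38 + 3761) = √(3761 + 6*I*√38)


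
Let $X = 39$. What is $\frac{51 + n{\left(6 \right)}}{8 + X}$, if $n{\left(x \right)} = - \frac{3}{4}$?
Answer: $\frac{201}{188} \approx 1.0691$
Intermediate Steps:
$n{\left(x \right)} = - \frac{3}{4}$ ($n{\left(x \right)} = \left(-3\right) \frac{1}{4} = - \frac{3}{4}$)
$\frac{51 + n{\left(6 \right)}}{8 + X} = \frac{51 - \frac{3}{4}}{8 + 39} = \frac{201}{4 \cdot 47} = \frac{201}{4} \cdot \frac{1}{47} = \frac{201}{188}$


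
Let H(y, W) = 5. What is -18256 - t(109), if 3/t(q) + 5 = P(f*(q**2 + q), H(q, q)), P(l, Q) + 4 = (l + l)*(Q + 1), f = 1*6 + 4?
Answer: -8755522833/479597 ≈ -18256.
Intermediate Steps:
f = 10 (f = 6 + 4 = 10)
P(l, Q) = -4 + 2*l*(1 + Q) (P(l, Q) = -4 + (l + l)*(Q + 1) = -4 + (2*l)*(1 + Q) = -4 + 2*l*(1 + Q))
t(q) = 3/(-9 + 120*q + 120*q**2) (t(q) = 3/(-5 + (-4 + 2*(10*(q**2 + q)) + 2*5*(10*(q**2 + q)))) = 3/(-5 + (-4 + 2*(10*(q + q**2)) + 2*5*(10*(q + q**2)))) = 3/(-5 + (-4 + 2*(10*q + 10*q**2) + 2*5*(10*q + 10*q**2))) = 3/(-5 + (-4 + (20*q + 20*q**2) + (100*q + 100*q**2))) = 3/(-5 + (-4 + 120*q + 120*q**2)) = 3/(-9 + 120*q + 120*q**2))
-18256 - t(109) = -18256 - 1/(-3 + 40*109*(1 + 109)) = -18256 - 1/(-3 + 40*109*110) = -18256 - 1/(-3 + 479600) = -18256 - 1/479597 = -8755522833/479597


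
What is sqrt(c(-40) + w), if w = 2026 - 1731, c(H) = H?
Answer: sqrt(255) ≈ 15.969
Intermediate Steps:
w = 295
sqrt(c(-40) + w) = sqrt(-40 + 295) = sqrt(255)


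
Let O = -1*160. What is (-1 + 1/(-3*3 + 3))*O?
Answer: 560/3 ≈ 186.67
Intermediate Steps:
O = -160
(-1 + 1/(-3*3 + 3))*O = (-1 + 1/(-3*3 + 3))*(-160) = (-1 + 1/(-9 + 3))*(-160) = (-1 + 1/(-6))*(-160) = (-1 - ⅙)*(-160) = -7/6*(-160) = 560/3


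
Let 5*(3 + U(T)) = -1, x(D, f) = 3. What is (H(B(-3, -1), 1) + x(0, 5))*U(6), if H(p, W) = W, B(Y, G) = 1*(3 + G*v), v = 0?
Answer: -64/5 ≈ -12.800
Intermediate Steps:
U(T) = -16/5 (U(T) = -3 + (1/5)*(-1) = -3 - 1/5 = -16/5)
B(Y, G) = 3 (B(Y, G) = 1*(3 + G*0) = 1*(3 + 0) = 1*3 = 3)
(H(B(-3, -1), 1) + x(0, 5))*U(6) = (1 + 3)*(-16/5) = 4*(-16/5) = -64/5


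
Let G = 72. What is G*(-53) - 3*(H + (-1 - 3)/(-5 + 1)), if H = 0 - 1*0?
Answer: -3819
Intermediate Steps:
H = 0 (H = 0 + 0 = 0)
G*(-53) - 3*(H + (-1 - 3)/(-5 + 1)) = 72*(-53) - 3*(0 + (-1 - 3)/(-5 + 1)) = -3816 - 3*(0 - 4/(-4)) = -3816 - 3*(0 - 4*(-1/4)) = -3816 - 3*(0 + 1) = -3816 - 3*1 = -3816 - 3 = -3819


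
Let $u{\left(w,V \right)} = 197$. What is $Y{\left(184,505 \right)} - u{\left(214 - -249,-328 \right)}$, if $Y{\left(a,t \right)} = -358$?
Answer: $-555$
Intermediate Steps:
$Y{\left(184,505 \right)} - u{\left(214 - -249,-328 \right)} = -358 - 197 = -555$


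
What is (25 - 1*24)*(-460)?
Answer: -460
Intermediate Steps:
(25 - 1*24)*(-460) = (25 - 24)*(-460) = 1*(-460) = -460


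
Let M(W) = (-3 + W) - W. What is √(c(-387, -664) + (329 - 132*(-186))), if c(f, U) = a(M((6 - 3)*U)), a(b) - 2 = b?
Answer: 4*√1555 ≈ 157.73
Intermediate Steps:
M(W) = -3
a(b) = 2 + b
c(f, U) = -1 (c(f, U) = 2 - 3 = -1)
√(c(-387, -664) + (329 - 132*(-186))) = √(-1 + (329 - 132*(-186))) = √(-1 + (329 + 24552)) = √(-1 + 24881) = √24880 = 4*√1555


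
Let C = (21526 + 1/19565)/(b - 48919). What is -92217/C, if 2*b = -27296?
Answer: 37628327809345/140385397 ≈ 2.6804e+5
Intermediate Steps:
b = -13648 (b = (½)*(-27296) = -13648)
C = -421156191/1224123355 (C = (21526 + 1/19565)/(-13648 - 48919) = (21526 + 1/19565)/(-62567) = (421156191/19565)*(-1/62567) = -421156191/1224123355 ≈ -0.34405)
-92217/C = -92217/(-421156191/1224123355) = -92217*(-1224123355/421156191) = 37628327809345/140385397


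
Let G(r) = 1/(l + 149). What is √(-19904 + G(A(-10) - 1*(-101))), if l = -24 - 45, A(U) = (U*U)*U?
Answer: I*√7961595/20 ≈ 141.08*I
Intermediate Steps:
A(U) = U³ (A(U) = U²*U = U³)
l = -69
G(r) = 1/80 (G(r) = 1/(-69 + 149) = 1/80)
√(-19904 + G(A(-10) - 1*(-101))) = √(-19904 + 1/80) = √(-1592319/80) = I*√7961595/20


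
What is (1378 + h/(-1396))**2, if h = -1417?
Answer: 3706029261025/1948816 ≈ 1.9017e+6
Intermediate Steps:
(1378 + h/(-1396))**2 = (1378 - 1417/(-1396))**2 = (1378 - 1417*(-1/1396))**2 = (1378 + 1417/1396)**2 = (1925105/1396)**2 = 3706029261025/1948816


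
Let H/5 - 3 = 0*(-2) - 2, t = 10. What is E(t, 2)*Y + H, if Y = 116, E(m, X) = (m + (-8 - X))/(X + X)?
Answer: 5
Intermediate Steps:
E(m, X) = (-8 + m - X)/(2*X) (E(m, X) = (-8 + m - X)/((2*X)) = (-8 + m - X)*(1/(2*X)) = (-8 + m - X)/(2*X))
H = 5 (H = 15 + 5*(0*(-2) - 2) = 15 + 5*(0 - 2) = 15 + 5*(-2) = 15 - 10 = 5)
E(t, 2)*Y + H = ((½)*(-8 + 10 - 1*2)/2)*116 + 5 = ((½)*(½)*(-8 + 10 - 2))*116 + 5 = ((½)*(½)*0)*116 + 5 = 0*116 + 5 = 0 + 5 = 5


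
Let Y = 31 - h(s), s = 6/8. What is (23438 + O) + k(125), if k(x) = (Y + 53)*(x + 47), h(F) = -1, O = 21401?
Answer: 59459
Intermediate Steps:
s = 3/4 (s = 6*(1/8) = 3/4 ≈ 0.75000)
Y = 32 (Y = 31 - 1*(-1) = 31 + 1 = 32)
k(x) = 3995 + 85*x (k(x) = (32 + 53)*(x + 47) = 85*(47 + x) = 3995 + 85*x)
(23438 + O) + k(125) = (23438 + 21401) + (3995 + 85*125) = 44839 + (3995 + 10625) = 44839 + 14620 = 59459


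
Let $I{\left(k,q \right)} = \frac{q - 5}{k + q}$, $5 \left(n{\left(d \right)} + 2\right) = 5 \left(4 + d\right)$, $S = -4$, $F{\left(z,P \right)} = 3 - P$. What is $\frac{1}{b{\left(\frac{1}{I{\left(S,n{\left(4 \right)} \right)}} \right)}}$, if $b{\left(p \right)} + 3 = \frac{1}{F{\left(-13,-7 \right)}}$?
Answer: $- \frac{10}{29} \approx -0.34483$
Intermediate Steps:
$n{\left(d \right)} = 2 + d$ ($n{\left(d \right)} = -2 + \frac{5 \left(4 + d\right)}{5} = -2 + \frac{20 + 5 d}{5} = -2 + \left(4 + d\right) = 2 + d$)
$I{\left(k,q \right)} = \frac{-5 + q}{k + q}$
$b{\left(p \right)} = - \frac{29}{10}$ ($b{\left(p \right)} = -3 + \frac{1}{3 - -7} = -3 + \frac{1}{3 + 7} = -3 + \frac{1}{10} = - \frac{29}{10}$)
$\frac{1}{b{\left(\frac{1}{I{\left(S,n{\left(4 \right)} \right)}} \right)}} = \frac{1}{- \frac{29}{10}} = - \frac{10}{29}$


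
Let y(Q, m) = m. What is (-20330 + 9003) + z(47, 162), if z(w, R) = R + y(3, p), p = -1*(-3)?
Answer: -11162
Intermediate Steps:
p = 3
z(w, R) = 3 + R (z(w, R) = R + 3 = 3 + R)
(-20330 + 9003) + z(47, 162) = (-20330 + 9003) + (3 + 162) = -11327 + 165 = -11162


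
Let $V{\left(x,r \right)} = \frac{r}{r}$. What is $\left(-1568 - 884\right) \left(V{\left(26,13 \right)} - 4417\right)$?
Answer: $10828032$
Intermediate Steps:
$V{\left(x,r \right)} = 1$
$\left(-1568 - 884\right) \left(V{\left(26,13 \right)} - 4417\right) = \left(-1568 - 884\right) \left(1 - 4417\right) = \left(-2452\right) \left(-4416\right) = 10828032$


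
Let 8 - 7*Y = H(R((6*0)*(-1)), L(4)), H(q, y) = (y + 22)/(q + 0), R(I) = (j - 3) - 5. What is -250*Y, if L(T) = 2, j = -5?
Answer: -32000/91 ≈ -351.65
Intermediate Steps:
R(I) = -13 (R(I) = (-5 - 3) - 5 = -8 - 5 = -13)
H(q, y) = (22 + y)/q
Y = 128/91 (Y = 8/7 - (22 + 2)/(7*(-13)) = 8/7 - (-1)*24/91 = 8/7 - 1/7*(-24/13) = 8/7 + 24/91 = 128/91 ≈ 1.4066)
-250*Y = -250*128/91 = -32000/91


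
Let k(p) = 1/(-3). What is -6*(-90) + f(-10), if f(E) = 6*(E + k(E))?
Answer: 478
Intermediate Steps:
k(p) = -1/3
f(E) = -2 + 6*E (f(E) = 6*(E - 1/3) = 6*(-1/3 + E) = -2 + 6*E)
-6*(-90) + f(-10) = -6*(-90) + (-2 + 6*(-10)) = 540 + (-2 - 60) = 540 - 62 = 478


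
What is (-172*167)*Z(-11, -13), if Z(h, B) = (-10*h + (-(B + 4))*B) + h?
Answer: 517032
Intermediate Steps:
Z(h, B) = -9*h + B*(-4 - B) (Z(h, B) = (-10*h + (-(4 + B))*B) + h = (-10*h + (-4 - B)*B) + h = (-10*h + B*(-4 - B)) + h = -9*h + B*(-4 - B))
(-172*167)*Z(-11, -13) = (-172*167)*(-1*(-13)² - 9*(-11) - 4*(-13)) = -28724*(-1*169 + 99 + 52) = -28724*(-169 + 99 + 52) = -28724*(-18) = 517032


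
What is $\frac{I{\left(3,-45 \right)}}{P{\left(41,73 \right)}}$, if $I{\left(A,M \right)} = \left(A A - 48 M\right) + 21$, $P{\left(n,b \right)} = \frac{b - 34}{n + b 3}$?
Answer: $14600$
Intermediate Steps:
$P{\left(n,b \right)} = \frac{-34 + b}{n + 3 b}$
$I{\left(A,M \right)} = 21 + A^{2} - 48 M$ ($I{\left(A,M \right)} = \left(A^{2} - 48 M\right) + 21 = 21 + A^{2} - 48 M$)
$\frac{I{\left(3,-45 \right)}}{P{\left(41,73 \right)}} = \frac{21 + 3^{2} - -2160}{\frac{1}{41 + 3 \cdot 73} \left(-34 + 73\right)} = \frac{21 + 9 + 2160}{\frac{1}{41 + 219} \cdot 39} = \frac{2190}{\frac{1}{260} \cdot 39} = \frac{2190}{\frac{3}{20}} = 2190 \cdot \frac{20}{3} = 14600$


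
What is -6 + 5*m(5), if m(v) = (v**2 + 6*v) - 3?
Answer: 254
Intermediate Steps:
m(v) = -3 + v**2 + 6*v
-6 + 5*m(5) = -6 + 5*(-3 + 5**2 + 6*5) = -6 + 5*(-3 + 25 + 30) = -6 + 5*52 = -6 + 260 = 254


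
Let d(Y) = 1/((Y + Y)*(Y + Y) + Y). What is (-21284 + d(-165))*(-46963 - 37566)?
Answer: 195626795101931/108735 ≈ 1.7991e+9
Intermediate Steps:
d(Y) = 1/(Y + 4*Y²) (d(Y) = 1/((2*Y)*(2*Y) + Y) = 1/(4*Y² + Y) = 1/(Y + 4*Y²))
(-21284 + d(-165))*(-46963 - 37566) = (-21284 + 1/((-165)*(1 + 4*(-165))))*(-46963 - 37566) = (-21284 - 1/(165*(1 - 660)))*(-84529) = (-21284 - 1/165/(-659))*(-84529) = (-21284 - 1/165*(-1/659))*(-84529) = (-21284 + 1/108735)*(-84529) = -2314315739/108735*(-84529) = 195626795101931/108735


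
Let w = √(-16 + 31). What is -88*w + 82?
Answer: 82 - 88*√15 ≈ -258.82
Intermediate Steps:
w = √15 ≈ 3.8730
-88*w + 82 = -88*√15 + 82 = 82 - 88*√15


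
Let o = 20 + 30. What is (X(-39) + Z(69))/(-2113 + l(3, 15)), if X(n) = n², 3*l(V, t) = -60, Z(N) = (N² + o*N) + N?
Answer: -363/79 ≈ -4.5949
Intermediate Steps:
o = 50
Z(N) = N² + 51*N (Z(N) = (N² + 50*N) + N = N² + 51*N)
l(V, t) = -20 (l(V, t) = (⅓)*(-60) = -20)
(X(-39) + Z(69))/(-2113 + l(3, 15)) = ((-39)² + 69*(51 + 69))/(-2113 - 20) = (1521 + 69*120)/(-2133) = (1521 + 8280)*(-1/2133) = 9801*(-1/2133) = -363/79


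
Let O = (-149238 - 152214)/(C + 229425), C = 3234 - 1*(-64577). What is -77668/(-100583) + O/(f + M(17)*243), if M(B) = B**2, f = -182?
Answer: 404252333016911/523531890286615 ≈ 0.77216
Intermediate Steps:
C = 67811 (C = 3234 + 64577 = 67811)
O = -75363/74309 (O = (-149238 - 152214)/(67811 + 229425) = -301452/297236 = -301452*1/297236 = -75363/74309 ≈ -1.0142)
-77668/(-100583) + O/(f + M(17)*243) = -77668/(-100583) - 75363/(74309*(-182 + 17**2*243)) = -77668*(-1/100583) - 75363/(74309*(-182 + 289*243)) = 77668/100583 - 75363/(74309*(-182 + 70227)) = 77668/100583 - 75363/74309/70045 = 77668/100583 - 75363/74309*1/70045 = 77668/100583 - 75363/5204973905 = 404252333016911/523531890286615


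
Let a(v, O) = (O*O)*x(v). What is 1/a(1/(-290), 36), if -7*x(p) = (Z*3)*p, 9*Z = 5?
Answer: 203/216 ≈ 0.93981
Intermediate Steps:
Z = 5/9 (Z = (1/9)*5 = 5/9 ≈ 0.55556)
x(p) = -5*p/21 (x(p) = -(5/9)*3*p/7 = -5*p/21)
a(v, O) = -5*v*O**2/21 (a(v, O) = (O*O)*(-5*v/21) = O**2*(-5*v/21) = -5*v*O**2/21)
1/a(1/(-290), 36) = 1/(-5/21*36**2/(-290)) = 1/(-5/21*(-1/290)*1296) = 1/(216/203) = 203/216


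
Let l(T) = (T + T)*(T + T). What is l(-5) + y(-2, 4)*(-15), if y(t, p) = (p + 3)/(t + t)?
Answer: 505/4 ≈ 126.25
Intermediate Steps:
y(t, p) = (3 + p)/(2*t) (y(t, p) = (3 + p)/((2*t)) = (3 + p)*(1/(2*t)) = (3 + p)/(2*t))
l(T) = 4*T**2 (l(T) = (2*T)*(2*T) = 4*T**2)
l(-5) + y(-2, 4)*(-15) = 4*(-5)**2 + ((1/2)*(3 + 4)/(-2))*(-15) = 4*25 + ((1/2)*(-1/2)*7)*(-15) = 100 - 7/4*(-15) = 100 + 105/4 = 505/4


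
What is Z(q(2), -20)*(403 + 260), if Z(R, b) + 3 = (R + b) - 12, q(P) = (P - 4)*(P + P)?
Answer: -28509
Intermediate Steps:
q(P) = 2*P*(-4 + P) (q(P) = (-4 + P)*(2*P) = 2*P*(-4 + P))
Z(R, b) = -15 + R + b (Z(R, b) = -3 + ((R + b) - 12) = -3 + (-12 + R + b) = -15 + R + b)
Z(q(2), -20)*(403 + 260) = (-15 + 2*2*(-4 + 2) - 20)*(403 + 260) = (-15 + 2*2*(-2) - 20)*663 = (-15 - 8 - 20)*663 = -43*663 = -28509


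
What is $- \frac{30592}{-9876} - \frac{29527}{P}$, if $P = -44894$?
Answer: $\frac{416251475}{110843286} \approx 3.7553$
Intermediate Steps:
$- \frac{30592}{-9876} - \frac{29527}{P} = - \frac{30592}{-9876} - \frac{29527}{-44894} = \left(-30592\right) \left(- \frac{1}{9876}\right) - - \frac{29527}{44894} = \frac{7648}{2469} + \frac{29527}{44894} = \frac{416251475}{110843286}$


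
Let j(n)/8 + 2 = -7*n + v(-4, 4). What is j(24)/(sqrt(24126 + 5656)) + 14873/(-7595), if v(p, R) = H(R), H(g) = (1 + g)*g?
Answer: -14873/7595 - 600*sqrt(29782)/14891 ≈ -8.9118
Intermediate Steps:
H(g) = g*(1 + g)
v(p, R) = R*(1 + R)
j(n) = 144 - 56*n (j(n) = -16 + 8*(-7*n + 4*(1 + 4)) = -16 + 8*(-7*n + 4*5) = -16 + 8*(-7*n + 20) = -16 + 8*(20 - 7*n) = -16 + (160 - 56*n) = 144 - 56*n)
j(24)/(sqrt(24126 + 5656)) + 14873/(-7595) = (144 - 56*24)/(sqrt(24126 + 5656)) + 14873/(-7595) = (144 - 1344)/(sqrt(29782)) + 14873*(-1/7595) = -600*sqrt(29782)/14891 - 14873/7595 = -14873/7595 - 600*sqrt(29782)/14891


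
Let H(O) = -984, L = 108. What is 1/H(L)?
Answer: -1/984 ≈ -0.0010163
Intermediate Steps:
1/H(L) = 1/(-984) = -1/984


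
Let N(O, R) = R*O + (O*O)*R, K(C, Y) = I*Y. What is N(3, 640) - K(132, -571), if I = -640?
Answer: -357760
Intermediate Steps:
K(C, Y) = -640*Y
N(O, R) = O*R + R*O**2 (N(O, R) = O*R + O**2*R = O*R + R*O**2)
N(3, 640) - K(132, -571) = 3*640*(1 + 3) - (-640)*(-571) = 3*640*4 - 1*365440 = 7680 - 365440 = -357760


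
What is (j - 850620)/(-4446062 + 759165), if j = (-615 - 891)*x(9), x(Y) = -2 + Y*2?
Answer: 874716/3686897 ≈ 0.23725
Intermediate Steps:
x(Y) = -2 + 2*Y
j = -24096 (j = (-615 - 891)*(-2 + 2*9) = -1506*(-2 + 18) = -1506*16 = -24096)
(j - 850620)/(-4446062 + 759165) = (-24096 - 850620)/(-4446062 + 759165) = -874716/(-3686897) = -874716*(-1/3686897) = 874716/3686897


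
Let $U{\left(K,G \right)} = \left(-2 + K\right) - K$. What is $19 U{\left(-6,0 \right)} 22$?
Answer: $-836$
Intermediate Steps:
$U{\left(K,G \right)} = -2$
$19 U{\left(-6,0 \right)} 22 = 19 \left(-2\right) 22 = \left(-38\right) 22 = -836$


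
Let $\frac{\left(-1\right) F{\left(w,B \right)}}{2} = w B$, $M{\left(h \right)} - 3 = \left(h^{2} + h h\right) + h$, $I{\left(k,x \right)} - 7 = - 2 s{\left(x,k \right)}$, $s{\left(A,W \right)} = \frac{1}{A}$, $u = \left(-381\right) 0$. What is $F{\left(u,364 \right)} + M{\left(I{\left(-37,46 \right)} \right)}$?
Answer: $\frac{56467}{529} \approx 106.74$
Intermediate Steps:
$u = 0$
$I{\left(k,x \right)} = 7 - \frac{2}{x}$
$M{\left(h \right)} = 3 + h + 2 h^{2}$ ($M{\left(h \right)} = 3 + \left(\left(h^{2} + h h\right) + h\right) = 3 + \left(\left(h^{2} + h^{2}\right) + h\right) = 3 + \left(2 h^{2} + h\right) = 3 + \left(h + 2 h^{2}\right) = 3 + h + 2 h^{2}$)
$F{\left(w,B \right)} = - 2 B w$ ($F{\left(w,B \right)} = - 2 w B = - 2 B w$)
$F{\left(u,364 \right)} + M{\left(I{\left(-37,46 \right)} \right)} = \left(-2\right) 364 \cdot 0 + \left(3 + \left(7 - \frac{2}{46}\right) + 2 \left(7 - \frac{2}{46}\right)^{2}\right) = 0 + \left(3 + \left(7 - \frac{1}{23}\right) + 2 \left(7 - \frac{1}{23}\right)^{2}\right) = 0 + \left(3 + \frac{160}{23} + 2 \left(\frac{160}{23}\right)^{2}\right) = 0 + \left(3 + \frac{160}{23} + 2 \cdot \frac{25600}{529}\right) = 0 + \left(3 + \frac{160}{23} + \frac{51200}{529}\right) = 0 + \frac{56467}{529} = \frac{56467}{529}$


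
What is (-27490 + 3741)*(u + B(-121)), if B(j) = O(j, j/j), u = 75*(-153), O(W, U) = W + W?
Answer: 278267033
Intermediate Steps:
O(W, U) = 2*W
u = -11475
B(j) = 2*j
(-27490 + 3741)*(u + B(-121)) = (-27490 + 3741)*(-11475 + 2*(-121)) = -23749*(-11475 - 242) = -23749*(-11717) = 278267033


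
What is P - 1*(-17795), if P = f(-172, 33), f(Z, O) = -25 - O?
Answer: 17737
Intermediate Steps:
P = -58 (P = -25 - 1*33 = -25 - 33 = -58)
P - 1*(-17795) = -58 - 1*(-17795) = -58 + 17795 = 17737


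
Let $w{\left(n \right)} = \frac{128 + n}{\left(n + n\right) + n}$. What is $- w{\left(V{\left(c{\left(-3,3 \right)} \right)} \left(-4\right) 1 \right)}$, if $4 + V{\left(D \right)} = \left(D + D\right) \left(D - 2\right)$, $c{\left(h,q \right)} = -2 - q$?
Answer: $- \frac{17}{99} \approx -0.17172$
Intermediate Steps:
$V{\left(D \right)} = -4 + 2 D \left(-2 + D\right)$ ($V{\left(D \right)} = -4 + \left(D + D\right) \left(D - 2\right) = -4 + 2 D \left(-2 + D\right)$)
$w{\left(n \right)} = \frac{128 + n}{3 n}$ ($w{\left(n \right)} = \frac{128 + n}{2 n + n} = \frac{128 + n}{3 n}$)
$- w{\left(V{\left(c{\left(-3,3 \right)} \right)} \left(-4\right) 1 \right)} = - \frac{128 + \left(-4 - 4 \left(-2 - 3\right) + 2 \left(-2 - 3\right)^{2}\right) \left(-4\right) 1}{3 \left(-4 - 4 \left(-2 - 3\right) + 2 \left(-2 - 3\right)^{2}\right) \left(-4\right) 1} = - \frac{128 + \left(-4 - -20 + 2 \left(-5\right)^{2}\right) \left(-4\right) 1}{3 \left(-4 - -20 + 2 \left(-5\right)^{2}\right) \left(-4\right) 1} = - \frac{128 + \left(-4 + 20 + 2 \cdot 25\right) \left(-4\right) 1}{3 \left(-4 + 20 + 2 \cdot 25\right) \left(-4\right) 1} = - \frac{128 + \left(-4 + 20 + 50\right) \left(-4\right) 1}{3 \left(-4 + 20 + 50\right) \left(-4\right) 1} = - \frac{128 + 66 \left(-4\right) 1}{3 \cdot 66 \left(-4\right) 1} = - \frac{128 - 264}{3 \left(\left(-264\right) 1\right)} = - \frac{128 - 264}{3 \left(-264\right)} = - \frac{\left(-1\right) \left(-136\right)}{3 \cdot 264} = \left(-1\right) \frac{17}{99} = - \frac{17}{99}$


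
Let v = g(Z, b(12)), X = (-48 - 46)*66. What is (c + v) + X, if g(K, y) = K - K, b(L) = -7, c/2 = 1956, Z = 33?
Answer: -2292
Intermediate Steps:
c = 3912 (c = 2*1956 = 3912)
g(K, y) = 0
X = -6204 (X = -94*66 = -6204)
v = 0
(c + v) + X = (3912 + 0) - 6204 = 3912 - 6204 = -2292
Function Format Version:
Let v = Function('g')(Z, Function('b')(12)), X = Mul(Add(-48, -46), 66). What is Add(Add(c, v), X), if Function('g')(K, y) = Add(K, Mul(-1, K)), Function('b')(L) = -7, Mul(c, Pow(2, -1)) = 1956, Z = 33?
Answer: -2292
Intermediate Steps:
c = 3912 (c = Mul(2, 1956) = 3912)
Function('g')(K, y) = 0
X = -6204 (X = Mul(-94, 66) = -6204)
v = 0
Add(Add(c, v), X) = Add(Add(3912, 0), -6204) = Add(3912, -6204) = -2292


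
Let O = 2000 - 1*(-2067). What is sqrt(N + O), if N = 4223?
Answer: sqrt(8290) ≈ 91.049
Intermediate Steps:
O = 4067 (O = 2000 + 2067 = 4067)
sqrt(N + O) = sqrt(4223 + 4067) = sqrt(8290)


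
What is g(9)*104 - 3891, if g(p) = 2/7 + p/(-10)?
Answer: -138421/35 ≈ -3954.9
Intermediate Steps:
g(p) = 2/7 - p/10 (g(p) = 2*(⅐) + p*(-⅒) = 2/7 - p/10)
g(9)*104 - 3891 = (2/7 - ⅒*9)*104 - 3891 = (2/7 - 9/10)*104 - 3891 = -43/70*104 - 3891 = -2236/35 - 3891 = -138421/35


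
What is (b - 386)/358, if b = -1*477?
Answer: -863/358 ≈ -2.4106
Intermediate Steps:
b = -477
(b - 386)/358 = (-477 - 386)/358 = (1/358)*(-863) = -863/358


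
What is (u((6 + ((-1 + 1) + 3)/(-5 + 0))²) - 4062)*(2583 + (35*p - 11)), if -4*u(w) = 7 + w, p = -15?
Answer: -208335472/25 ≈ -8.3334e+6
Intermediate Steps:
u(w) = -7/4 - w/4 (u(w) = -(7 + w)/4 = -7/4 - w/4)
(u((6 + ((-1 + 1) + 3)/(-5 + 0))²) - 4062)*(2583 + (35*p - 11)) = ((-7/4 - (6 + ((-1 + 1) + 3)/(-5 + 0))²/4) - 4062)*(2583 + (35*(-15) - 11)) = ((-7/4 - (6 + (0 + 3)/(-5))²/4) - 4062)*(2583 + (-525 - 11)) = ((-7/4 - (6 + 3*(-⅕))²/4) - 4062)*(2583 - 536) = ((-7/4 - (6 - ⅗)²/4) - 4062)*2047 = ((-7/4 - (27/5)²/4) - 4062)*2047 = ((-7/4 - ¼*729/25) - 4062)*2047 = ((-7/4 - 729/100) - 4062)*2047 = (-226/25 - 4062)*2047 = -101776/25*2047 = -208335472/25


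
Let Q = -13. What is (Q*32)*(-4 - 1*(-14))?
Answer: -4160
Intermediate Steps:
(Q*32)*(-4 - 1*(-14)) = (-13*32)*(-4 - 1*(-14)) = -416*(-4 + 14) = -416*10 = -4160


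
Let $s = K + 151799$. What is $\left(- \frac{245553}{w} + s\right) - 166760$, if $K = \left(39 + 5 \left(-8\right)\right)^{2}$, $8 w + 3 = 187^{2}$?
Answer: $- \frac{262527892}{17483} \approx -15016.0$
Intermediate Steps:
$w = \frac{17483}{4}$ ($w = - \frac{3}{8} + \frac{187^{2}}{8} = - \frac{3}{8} + \frac{1}{8} \cdot 34969 = - \frac{3}{8} + \frac{34969}{8} = \frac{17483}{4} \approx 4370.8$)
$K = 1$ ($K = \left(39 - 40\right)^{2} = \left(-1\right)^{2} = 1$)
$s = 151800$ ($s = 1 + 151799 = 151800$)
$\left(- \frac{245553}{w} + s\right) - 166760 = \left(- \frac{245553}{\frac{17483}{4}} + 151800\right) - 166760 = \left(\left(-245553\right) \frac{4}{17483} + 151800\right) - 166760 = \left(- \frac{982212}{17483} + 151800\right) - 166760 = \frac{2652937188}{17483} - 166760 = - \frac{262527892}{17483}$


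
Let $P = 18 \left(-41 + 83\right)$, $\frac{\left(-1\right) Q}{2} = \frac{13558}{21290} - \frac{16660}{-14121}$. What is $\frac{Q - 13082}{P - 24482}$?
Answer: $\frac{983503404304}{1783222967835} \approx 0.55153$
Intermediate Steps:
$Q = - \frac{546143918}{150318045}$ ($Q = - 2 \left(\frac{13558}{21290} - \frac{16660}{-14121}\right) = - 2 \left(13558 \cdot \frac{1}{21290} - - \frac{16660}{14121}\right) = - 2 \left(\frac{6779}{10645} + \frac{16660}{14121}\right) = \left(-2\right) \frac{273071959}{150318045} = - \frac{546143918}{150318045} \approx -3.6333$)
$P = 756$ ($P = 18 \cdot 42 = 756$)
$\frac{Q - 13082}{P - 24482} = \frac{- \frac{546143918}{150318045} - 13082}{756 - 24482} = - \frac{1967006808608}{150318045 \left(-23726\right)} = \left(- \frac{1967006808608}{150318045}\right) \left(- \frac{1}{23726}\right) = \frac{983503404304}{1783222967835}$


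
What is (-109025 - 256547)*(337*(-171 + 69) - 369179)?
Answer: 147527677316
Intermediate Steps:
(-109025 - 256547)*(337*(-171 + 69) - 369179) = -365572*(337*(-102) - 369179) = -365572*(-34374 - 369179) = -365572*(-403553) = 147527677316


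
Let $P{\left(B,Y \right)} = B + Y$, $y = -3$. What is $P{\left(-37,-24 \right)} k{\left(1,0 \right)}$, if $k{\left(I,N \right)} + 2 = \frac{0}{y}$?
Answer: $122$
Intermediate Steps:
$k{\left(I,N \right)} = -2$ ($k{\left(I,N \right)} = -2 + \frac{0}{-3} = -2 + 0 \left(- \frac{1}{3}\right) = -2 + 0 = -2$)
$P{\left(-37,-24 \right)} k{\left(1,0 \right)} = \left(-37 - 24\right) \left(-2\right) = \left(-61\right) \left(-2\right) = 122$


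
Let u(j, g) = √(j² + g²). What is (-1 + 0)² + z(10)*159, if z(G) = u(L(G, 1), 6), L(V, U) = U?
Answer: 1 + 159*√37 ≈ 968.16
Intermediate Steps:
u(j, g) = √(g² + j²)
z(G) = √37 (z(G) = √(6² + 1²) = √(36 + 1) = √37)
(-1 + 0)² + z(10)*159 = (-1 + 0)² + √37*159 = (-1)² + 159*√37 = 1 + 159*√37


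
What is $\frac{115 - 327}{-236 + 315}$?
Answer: $- \frac{212}{79} \approx -2.6835$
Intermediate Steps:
$\frac{115 - 327}{-236 + 315} = - \frac{212}{79}$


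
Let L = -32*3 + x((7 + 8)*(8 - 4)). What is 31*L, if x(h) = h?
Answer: -1116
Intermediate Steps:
L = -36 (L = -32*3 + (7 + 8)*(8 - 4) = -96 + 15*4 = -96 + 60 = -36)
31*L = 31*(-36) = -1116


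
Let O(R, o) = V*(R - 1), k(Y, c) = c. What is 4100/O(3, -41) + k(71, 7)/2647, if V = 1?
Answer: 5426357/2647 ≈ 2050.0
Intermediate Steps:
O(R, o) = -1 + R (O(R, o) = 1*(R - 1) = 1*(-1 + R) = -1 + R)
4100/O(3, -41) + k(71, 7)/2647 = 4100/(-1 + 3) + 7/2647 = 4100/2 + 7*(1/2647) = 4100*(½) + 7/2647 = 2050 + 7/2647 = 5426357/2647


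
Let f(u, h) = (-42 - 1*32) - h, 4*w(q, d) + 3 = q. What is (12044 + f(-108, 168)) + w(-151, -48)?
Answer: 23527/2 ≈ 11764.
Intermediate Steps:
w(q, d) = -¾ + q/4
f(u, h) = -74 - h (f(u, h) = (-42 - 32) - h = -74 - h)
(12044 + f(-108, 168)) + w(-151, -48) = (12044 + (-74 - 1*168)) + (-¾ + (¼)*(-151)) = (12044 + (-74 - 168)) + (-¾ - 151/4) = (12044 - 242) - 77/2 = 11802 - 77/2 = 23527/2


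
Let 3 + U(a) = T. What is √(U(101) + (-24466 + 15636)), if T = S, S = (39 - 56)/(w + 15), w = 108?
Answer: 2*I*√33409137/123 ≈ 93.985*I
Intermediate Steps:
S = -17/123 (S = (39 - 56)/(108 + 15) = -17/123 ≈ -0.13821)
T = -17/123 ≈ -0.13821
U(a) = -386/123 (U(a) = -3 - 17/123 = -386/123)
√(U(101) + (-24466 + 15636)) = √(-386/123 + (-24466 + 15636)) = √(-386/123 - 8830) = √(-1086476/123) = 2*I*√33409137/123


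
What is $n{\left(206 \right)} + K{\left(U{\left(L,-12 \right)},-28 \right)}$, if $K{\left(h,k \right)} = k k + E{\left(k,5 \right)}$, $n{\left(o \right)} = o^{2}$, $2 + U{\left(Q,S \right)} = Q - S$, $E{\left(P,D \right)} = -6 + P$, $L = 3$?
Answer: $43186$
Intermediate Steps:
$U{\left(Q,S \right)} = -2 + Q - S$ ($U{\left(Q,S \right)} = -2 + \left(Q - S\right) = -2 + Q - S$)
$K{\left(h,k \right)} = -6 + k + k^{2}$ ($K{\left(h,k \right)} = k k + \left(-6 + k\right) = k^{2} + \left(-6 + k\right) = -6 + k + k^{2}$)
$n{\left(206 \right)} + K{\left(U{\left(L,-12 \right)},-28 \right)} = 206^{2} - \left(34 - 784\right) = 42436 - -750 = 42436 + 750 = 43186$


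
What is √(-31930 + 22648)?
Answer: I*√9282 ≈ 96.343*I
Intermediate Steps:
√(-31930 + 22648) = √(-9282) = I*√9282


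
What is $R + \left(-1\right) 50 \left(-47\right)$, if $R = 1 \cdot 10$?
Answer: $2360$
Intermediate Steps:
$R = 10$
$R + \left(-1\right) 50 \left(-47\right) = 10 + \left(-1\right) 50 \left(-47\right) = 10 - -2350 = 10 + 2350 = 2360$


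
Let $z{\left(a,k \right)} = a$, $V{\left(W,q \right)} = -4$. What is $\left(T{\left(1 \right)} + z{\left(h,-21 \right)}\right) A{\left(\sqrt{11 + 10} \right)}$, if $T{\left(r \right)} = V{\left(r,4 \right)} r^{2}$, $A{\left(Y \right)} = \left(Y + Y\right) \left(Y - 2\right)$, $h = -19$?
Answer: $-966 + 92 \sqrt{21} \approx -544.4$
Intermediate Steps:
$A{\left(Y \right)} = 2 Y \left(-2 + Y\right)$
$T{\left(r \right)} = - 4 r^{2}$
$\left(T{\left(1 \right)} + z{\left(h,-21 \right)}\right) A{\left(\sqrt{11 + 10} \right)} = \left(- 4 \cdot 1^{2} - 19\right) 2 \sqrt{11 + 10} \left(-2 + \sqrt{11 + 10}\right) = \left(\left(-4\right) 1 - 19\right) 2 \sqrt{21} \left(-2 + \sqrt{21}\right) = \left(-4 - 19\right) 2 \sqrt{21} \left(-2 + \sqrt{21}\right) = - 23 \cdot 2 \sqrt{21} \left(-2 + \sqrt{21}\right) = - 46 \sqrt{21} \left(-2 + \sqrt{21}\right)$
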